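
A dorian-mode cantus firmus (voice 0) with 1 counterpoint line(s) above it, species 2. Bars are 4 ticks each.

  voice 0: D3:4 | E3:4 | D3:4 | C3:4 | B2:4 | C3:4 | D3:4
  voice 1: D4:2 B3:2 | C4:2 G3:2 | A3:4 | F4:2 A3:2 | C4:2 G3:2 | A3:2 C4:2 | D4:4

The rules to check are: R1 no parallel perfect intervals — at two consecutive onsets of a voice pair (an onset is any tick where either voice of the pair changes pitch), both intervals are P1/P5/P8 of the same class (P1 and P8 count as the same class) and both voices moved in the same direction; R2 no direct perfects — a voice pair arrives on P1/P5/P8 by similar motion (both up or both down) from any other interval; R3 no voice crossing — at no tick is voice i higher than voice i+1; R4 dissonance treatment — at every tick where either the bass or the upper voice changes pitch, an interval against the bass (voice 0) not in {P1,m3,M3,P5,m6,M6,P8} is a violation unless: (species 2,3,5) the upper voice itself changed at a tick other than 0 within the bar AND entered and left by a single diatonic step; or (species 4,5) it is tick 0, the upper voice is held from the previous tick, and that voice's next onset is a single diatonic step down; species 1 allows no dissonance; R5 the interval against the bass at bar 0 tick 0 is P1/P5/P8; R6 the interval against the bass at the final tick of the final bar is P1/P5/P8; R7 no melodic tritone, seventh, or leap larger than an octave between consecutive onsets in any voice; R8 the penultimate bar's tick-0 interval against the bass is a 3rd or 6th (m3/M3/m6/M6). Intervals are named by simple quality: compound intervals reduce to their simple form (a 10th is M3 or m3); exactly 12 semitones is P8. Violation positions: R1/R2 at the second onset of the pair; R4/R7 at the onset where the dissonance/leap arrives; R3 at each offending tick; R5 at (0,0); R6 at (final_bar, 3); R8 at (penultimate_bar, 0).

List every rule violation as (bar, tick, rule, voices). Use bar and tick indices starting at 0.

(3, 0, R4, (0, 1))
(4, 0, R4, (0, 1))
(6, 0, R1, (0, 1))

bar 0: v0=D3 v1=D4 downbeat P8
bar 1: v0=E3 v1=C4 downbeat m6
bar 2: v0=D3 v1=A3 downbeat P5
bar 3: v0=C3 v1=F4 downbeat P4
bar 4: v0=B2 v1=C4 downbeat m2
bar 5: v0=C3 v1=A3 downbeat M6
bar 6: v0=D3 v1=D4 downbeat P8
  -> R4 @ bar 3 tick 0 v(0, 1): C3/F4 P4 untreated
  -> R4 @ bar 4 tick 0 v(0, 1): B2/C4 m2 untreated
  -> R1 @ bar 6 tick 0 v(0, 1): C3/C4 P8 -> D3/D4 P8 similar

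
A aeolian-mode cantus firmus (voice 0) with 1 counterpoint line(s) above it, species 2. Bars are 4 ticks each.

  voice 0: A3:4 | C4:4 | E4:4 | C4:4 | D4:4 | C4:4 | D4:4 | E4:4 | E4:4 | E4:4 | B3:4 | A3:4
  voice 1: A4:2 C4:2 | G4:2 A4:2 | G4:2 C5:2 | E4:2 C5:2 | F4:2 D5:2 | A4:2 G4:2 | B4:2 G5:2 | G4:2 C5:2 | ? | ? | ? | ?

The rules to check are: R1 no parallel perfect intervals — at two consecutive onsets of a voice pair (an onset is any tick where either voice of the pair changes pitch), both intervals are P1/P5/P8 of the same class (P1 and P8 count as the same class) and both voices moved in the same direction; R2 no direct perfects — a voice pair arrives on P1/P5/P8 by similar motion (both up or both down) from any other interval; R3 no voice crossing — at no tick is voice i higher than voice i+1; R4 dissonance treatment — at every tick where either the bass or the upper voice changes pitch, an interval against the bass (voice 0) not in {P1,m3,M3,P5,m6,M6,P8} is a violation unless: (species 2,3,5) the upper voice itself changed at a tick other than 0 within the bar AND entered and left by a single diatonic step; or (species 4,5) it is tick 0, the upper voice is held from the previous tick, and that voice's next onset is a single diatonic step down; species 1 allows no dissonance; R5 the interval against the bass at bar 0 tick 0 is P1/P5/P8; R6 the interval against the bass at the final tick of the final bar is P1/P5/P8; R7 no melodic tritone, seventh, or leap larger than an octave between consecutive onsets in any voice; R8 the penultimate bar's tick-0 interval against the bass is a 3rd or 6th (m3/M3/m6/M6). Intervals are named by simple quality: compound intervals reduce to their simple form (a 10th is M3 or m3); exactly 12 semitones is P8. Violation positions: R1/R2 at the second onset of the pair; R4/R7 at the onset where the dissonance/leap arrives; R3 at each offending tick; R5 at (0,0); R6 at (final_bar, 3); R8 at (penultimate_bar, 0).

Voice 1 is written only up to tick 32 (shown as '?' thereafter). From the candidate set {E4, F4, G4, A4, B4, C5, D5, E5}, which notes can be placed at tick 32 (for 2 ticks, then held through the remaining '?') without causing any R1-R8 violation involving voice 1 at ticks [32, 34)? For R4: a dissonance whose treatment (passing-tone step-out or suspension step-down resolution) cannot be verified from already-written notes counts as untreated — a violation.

E4: legal
F4: violates R4
G4: legal
A4: violates R4
B4: legal
C5: legal
D5: violates R4
E5: legal

{B4, C5, E4, E5, G4}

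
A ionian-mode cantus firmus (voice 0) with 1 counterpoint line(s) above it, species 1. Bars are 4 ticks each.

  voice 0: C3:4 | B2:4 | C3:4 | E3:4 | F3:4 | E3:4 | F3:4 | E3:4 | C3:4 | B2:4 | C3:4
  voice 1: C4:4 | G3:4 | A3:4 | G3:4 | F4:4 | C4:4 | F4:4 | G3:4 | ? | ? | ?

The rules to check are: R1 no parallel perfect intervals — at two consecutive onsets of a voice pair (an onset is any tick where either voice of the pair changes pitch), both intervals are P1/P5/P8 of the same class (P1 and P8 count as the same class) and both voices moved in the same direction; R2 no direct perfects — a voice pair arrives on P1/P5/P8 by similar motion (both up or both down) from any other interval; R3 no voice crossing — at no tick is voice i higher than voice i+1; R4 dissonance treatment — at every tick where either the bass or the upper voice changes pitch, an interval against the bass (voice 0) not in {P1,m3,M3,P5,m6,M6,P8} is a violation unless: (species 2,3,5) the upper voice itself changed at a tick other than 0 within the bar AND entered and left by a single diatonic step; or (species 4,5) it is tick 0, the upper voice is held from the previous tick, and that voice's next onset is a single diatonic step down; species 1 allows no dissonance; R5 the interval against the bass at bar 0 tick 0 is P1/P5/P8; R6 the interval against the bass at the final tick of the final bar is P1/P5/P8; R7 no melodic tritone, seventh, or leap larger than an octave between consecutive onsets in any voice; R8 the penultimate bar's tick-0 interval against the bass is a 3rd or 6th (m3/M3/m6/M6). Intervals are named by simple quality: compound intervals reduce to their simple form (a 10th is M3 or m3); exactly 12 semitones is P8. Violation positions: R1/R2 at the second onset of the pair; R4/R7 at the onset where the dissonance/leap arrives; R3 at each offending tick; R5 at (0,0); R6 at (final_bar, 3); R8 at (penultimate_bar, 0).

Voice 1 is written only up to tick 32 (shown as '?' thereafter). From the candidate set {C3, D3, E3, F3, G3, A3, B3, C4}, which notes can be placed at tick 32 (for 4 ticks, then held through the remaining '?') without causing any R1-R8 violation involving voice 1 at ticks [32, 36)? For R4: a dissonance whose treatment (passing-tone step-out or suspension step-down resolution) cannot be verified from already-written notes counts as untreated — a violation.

C3: violates R2
D3: violates R4
E3: legal
F3: violates R4
G3: legal
A3: legal
B3: violates R4
C4: legal

{A3, C4, E3, G3}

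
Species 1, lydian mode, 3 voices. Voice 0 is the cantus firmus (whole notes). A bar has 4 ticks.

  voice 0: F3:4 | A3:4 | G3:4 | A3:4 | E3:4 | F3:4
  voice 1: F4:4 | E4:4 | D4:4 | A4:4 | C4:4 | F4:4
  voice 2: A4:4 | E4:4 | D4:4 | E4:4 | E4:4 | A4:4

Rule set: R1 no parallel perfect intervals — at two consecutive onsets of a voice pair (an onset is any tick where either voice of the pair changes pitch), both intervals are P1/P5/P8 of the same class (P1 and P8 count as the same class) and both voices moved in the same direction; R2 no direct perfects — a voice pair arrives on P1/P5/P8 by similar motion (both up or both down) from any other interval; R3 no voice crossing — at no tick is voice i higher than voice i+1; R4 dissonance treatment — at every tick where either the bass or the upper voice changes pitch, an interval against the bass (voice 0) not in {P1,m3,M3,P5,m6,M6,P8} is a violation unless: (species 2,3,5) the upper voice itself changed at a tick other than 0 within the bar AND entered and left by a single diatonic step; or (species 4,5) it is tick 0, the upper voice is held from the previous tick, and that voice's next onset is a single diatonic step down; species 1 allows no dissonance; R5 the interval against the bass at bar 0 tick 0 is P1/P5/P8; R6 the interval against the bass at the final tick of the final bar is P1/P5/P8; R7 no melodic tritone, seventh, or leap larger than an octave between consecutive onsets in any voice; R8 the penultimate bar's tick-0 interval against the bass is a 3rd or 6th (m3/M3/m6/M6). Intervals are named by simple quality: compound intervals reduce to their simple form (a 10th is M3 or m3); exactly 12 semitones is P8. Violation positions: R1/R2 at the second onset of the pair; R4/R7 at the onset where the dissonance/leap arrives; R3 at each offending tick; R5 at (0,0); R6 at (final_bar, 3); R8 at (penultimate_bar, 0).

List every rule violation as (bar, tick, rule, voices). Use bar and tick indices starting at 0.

(0, 0, R5, (0, 2))
(1, 0, R2, (1, 2))
(2, 0, R1, (0, 1))
(2, 0, R1, (0, 2))
(2, 0, R1, (1, 2))
(3, 0, R1, (0, 2))
(3, 0, R2, (0, 1))
(3, 0, R3, (1, 2))
(3, 1, R3, (1, 2))
(3, 2, R3, (1, 2))
(3, 3, R3, (1, 2))
(4, 0, R8, (0, 2))
(5, 0, R2, (0, 1))
(5, 3, R6, (0, 2))

bar 0: v0=F3 v1=F4 v2=A4 downbeat M3
bar 1: v0=A3 v1=E4 v2=E4 downbeat P5
bar 2: v0=G3 v1=D4 v2=D4 downbeat P5
bar 3: v0=A3 v1=A4 v2=E4 downbeat P5
bar 4: v0=E3 v1=C4 v2=E4 downbeat P8
bar 5: v0=F3 v1=F4 v2=A4 downbeat M3
  -> R5 @ bar 0 tick 0 v(0, 2): opens on M3
  -> R2 @ bar 1 tick 0 v(1, 2): F4/A4 M3 -> E4/E4 P1 similar
  -> R1 @ bar 2 tick 0 v(0, 1): A3/E4 P5 -> G3/D4 P5 similar
  -> R1 @ bar 2 tick 0 v(0, 2): A3/E4 P5 -> G3/D4 P5 similar
  -> R1 @ bar 2 tick 0 v(1, 2): E4/E4 P1 -> D4/D4 P1 similar
  -> R1 @ bar 3 tick 0 v(0, 2): G3/D4 P5 -> A3/E4 P5 similar
  -> R2 @ bar 3 tick 0 v(0, 1): G3/D4 P5 -> A3/A4 P8 similar
  -> R3 @ bar 3 tick 0 v(1, 2): A4 above E4
  -> R3 @ bar 3 tick 1 v(1, 2): A4 above E4
  -> R3 @ bar 3 tick 2 v(1, 2): A4 above E4
  -> R3 @ bar 3 tick 3 v(1, 2): A4 above E4
  -> R8 @ bar 4 tick 0 v(0, 2): penult P8 not 3rd/6th
  -> R2 @ bar 5 tick 0 v(0, 1): E3/C4 m6 -> F3/F4 P8 similar
  -> R6 @ bar 5 tick 3 v(0, 2): closes on M3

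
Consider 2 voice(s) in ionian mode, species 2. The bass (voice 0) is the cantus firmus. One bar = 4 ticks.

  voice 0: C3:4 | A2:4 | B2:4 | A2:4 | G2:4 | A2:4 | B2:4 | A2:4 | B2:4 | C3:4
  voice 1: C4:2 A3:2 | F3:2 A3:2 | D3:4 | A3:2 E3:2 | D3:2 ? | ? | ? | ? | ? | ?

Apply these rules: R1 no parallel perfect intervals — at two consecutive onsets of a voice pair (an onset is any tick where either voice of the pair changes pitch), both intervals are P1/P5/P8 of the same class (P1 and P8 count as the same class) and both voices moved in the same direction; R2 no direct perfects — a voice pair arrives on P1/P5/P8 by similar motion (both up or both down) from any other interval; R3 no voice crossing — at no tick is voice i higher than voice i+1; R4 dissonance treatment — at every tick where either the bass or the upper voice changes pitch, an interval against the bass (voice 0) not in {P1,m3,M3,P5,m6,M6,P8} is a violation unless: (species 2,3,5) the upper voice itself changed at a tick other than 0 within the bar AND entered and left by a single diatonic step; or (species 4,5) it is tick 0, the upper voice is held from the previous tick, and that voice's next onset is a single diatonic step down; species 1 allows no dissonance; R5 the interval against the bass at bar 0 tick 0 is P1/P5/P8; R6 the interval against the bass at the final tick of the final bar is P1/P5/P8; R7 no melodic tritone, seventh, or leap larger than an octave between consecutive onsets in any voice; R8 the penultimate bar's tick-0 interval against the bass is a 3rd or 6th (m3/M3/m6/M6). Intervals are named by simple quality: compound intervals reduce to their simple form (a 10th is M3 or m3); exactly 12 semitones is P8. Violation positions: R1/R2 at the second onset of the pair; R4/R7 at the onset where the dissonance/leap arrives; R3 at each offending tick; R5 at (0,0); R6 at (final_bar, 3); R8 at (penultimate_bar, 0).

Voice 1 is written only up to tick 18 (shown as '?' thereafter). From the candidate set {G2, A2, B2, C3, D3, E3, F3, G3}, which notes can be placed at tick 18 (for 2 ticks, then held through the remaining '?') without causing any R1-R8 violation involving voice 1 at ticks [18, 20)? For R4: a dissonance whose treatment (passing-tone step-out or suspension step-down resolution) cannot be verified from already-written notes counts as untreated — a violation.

{B2, D3, E3, G2, G3}

G2: legal
A2: violates R4
B2: legal
C3: violates R4
D3: legal
E3: legal
F3: violates R4
G3: legal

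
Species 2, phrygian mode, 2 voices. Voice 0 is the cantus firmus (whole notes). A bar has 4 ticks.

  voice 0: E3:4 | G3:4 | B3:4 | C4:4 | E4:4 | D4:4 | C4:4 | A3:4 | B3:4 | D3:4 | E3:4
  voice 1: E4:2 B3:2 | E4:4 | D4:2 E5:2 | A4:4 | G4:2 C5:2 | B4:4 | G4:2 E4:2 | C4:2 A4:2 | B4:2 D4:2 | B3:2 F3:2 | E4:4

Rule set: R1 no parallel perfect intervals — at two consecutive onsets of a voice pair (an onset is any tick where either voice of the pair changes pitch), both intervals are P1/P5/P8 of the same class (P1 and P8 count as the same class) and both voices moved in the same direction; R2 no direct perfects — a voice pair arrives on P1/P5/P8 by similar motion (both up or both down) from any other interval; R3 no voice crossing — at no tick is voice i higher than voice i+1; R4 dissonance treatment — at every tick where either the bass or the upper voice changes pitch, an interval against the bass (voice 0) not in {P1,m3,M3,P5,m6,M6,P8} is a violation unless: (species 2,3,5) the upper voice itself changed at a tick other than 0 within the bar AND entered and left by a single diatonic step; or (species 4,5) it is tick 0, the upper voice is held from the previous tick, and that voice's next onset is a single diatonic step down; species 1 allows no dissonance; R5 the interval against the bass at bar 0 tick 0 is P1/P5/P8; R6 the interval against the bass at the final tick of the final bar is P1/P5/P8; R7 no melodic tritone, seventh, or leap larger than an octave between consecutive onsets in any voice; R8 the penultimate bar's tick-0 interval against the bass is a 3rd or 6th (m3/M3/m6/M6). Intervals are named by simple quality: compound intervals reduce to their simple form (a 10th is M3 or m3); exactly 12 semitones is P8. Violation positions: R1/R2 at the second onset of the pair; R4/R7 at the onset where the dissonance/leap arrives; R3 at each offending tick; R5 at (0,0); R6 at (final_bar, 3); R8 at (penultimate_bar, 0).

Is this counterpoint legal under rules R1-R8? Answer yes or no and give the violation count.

No (7 violations)

bar 0: v0=E3 v1=E4 (P8)
bar 1: v0=G3 v1=E4 (M6)
bar 2: v0=B3 v1=D4 (m3)
bar 3: v0=C4 v1=A4 (M6)
bar 4: v0=E4 v1=G4 (m3)
bar 5: v0=D4 v1=B4 (M6)
bar 6: v0=C4 v1=G4 (P5)
bar 7: v0=A3 v1=C4 (m3)
bar 8: v0=B3 v1=B4 (P8)
bar 9: v0=D3 v1=B3 (M6)
bar 10: v0=E3 v1=E4 (P8)
  R4 @ bar2.2: B3/E5 P4 untreated
  R7 @ bar2.2: D4->E5 leap 14st
  R2 @ bar6.0: D4/B4 M6 -> C4/G4 P5 similar
  R1 @ bar8.0: A3/A4 P8 -> B3/B4 P8 similar
  R7 @ bar9.2: B3->F3 leap 6st
  R2 @ bar10.0: D3/F3 m3 -> E3/E4 P8 similar
  R7 @ bar10.0: F3->E4 leap 11st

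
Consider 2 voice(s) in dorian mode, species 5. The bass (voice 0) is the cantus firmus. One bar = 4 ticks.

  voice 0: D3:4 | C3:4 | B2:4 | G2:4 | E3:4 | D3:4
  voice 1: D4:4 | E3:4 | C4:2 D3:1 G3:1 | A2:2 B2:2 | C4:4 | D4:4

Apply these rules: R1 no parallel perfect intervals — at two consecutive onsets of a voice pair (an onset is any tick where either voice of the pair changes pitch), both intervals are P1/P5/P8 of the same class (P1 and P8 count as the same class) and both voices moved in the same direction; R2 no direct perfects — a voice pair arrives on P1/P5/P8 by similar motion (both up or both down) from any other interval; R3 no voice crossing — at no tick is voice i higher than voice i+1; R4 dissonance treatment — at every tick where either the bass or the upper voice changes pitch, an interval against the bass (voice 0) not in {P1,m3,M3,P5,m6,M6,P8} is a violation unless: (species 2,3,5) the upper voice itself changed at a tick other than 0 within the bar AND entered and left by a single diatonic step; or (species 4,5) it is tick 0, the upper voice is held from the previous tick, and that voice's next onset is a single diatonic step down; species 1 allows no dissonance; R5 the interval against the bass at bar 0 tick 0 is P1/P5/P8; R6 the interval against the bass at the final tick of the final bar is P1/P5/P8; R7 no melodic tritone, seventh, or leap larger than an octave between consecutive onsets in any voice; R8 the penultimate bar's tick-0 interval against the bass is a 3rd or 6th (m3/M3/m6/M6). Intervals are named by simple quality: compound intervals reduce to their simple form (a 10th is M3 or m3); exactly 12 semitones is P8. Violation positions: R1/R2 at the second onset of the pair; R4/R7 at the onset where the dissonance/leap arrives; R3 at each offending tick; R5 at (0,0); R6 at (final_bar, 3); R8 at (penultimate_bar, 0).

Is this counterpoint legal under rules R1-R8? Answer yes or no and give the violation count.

bar 0: v0=D3 v1=D4 (P8)
bar 1: v0=C3 v1=E3 (M3)
bar 2: v0=B2 v1=C4 (m2)
bar 3: v0=G2 v1=A2 (M2)
bar 4: v0=E3 v1=C4 (m6)
bar 5: v0=D3 v1=D4 (P8)
  R7 @ bar1.0: D4->E3 leap 10st
  R4 @ bar2.0: B2/C4 m2 untreated
  R7 @ bar2.2: C4->D3 leap 10st
  R4 @ bar3.0: G2/A2 M2 untreated
  R7 @ bar3.0: G3->A2 leap 10st
  R7 @ bar4.0: B2->C4 leap 13st

No (6 violations)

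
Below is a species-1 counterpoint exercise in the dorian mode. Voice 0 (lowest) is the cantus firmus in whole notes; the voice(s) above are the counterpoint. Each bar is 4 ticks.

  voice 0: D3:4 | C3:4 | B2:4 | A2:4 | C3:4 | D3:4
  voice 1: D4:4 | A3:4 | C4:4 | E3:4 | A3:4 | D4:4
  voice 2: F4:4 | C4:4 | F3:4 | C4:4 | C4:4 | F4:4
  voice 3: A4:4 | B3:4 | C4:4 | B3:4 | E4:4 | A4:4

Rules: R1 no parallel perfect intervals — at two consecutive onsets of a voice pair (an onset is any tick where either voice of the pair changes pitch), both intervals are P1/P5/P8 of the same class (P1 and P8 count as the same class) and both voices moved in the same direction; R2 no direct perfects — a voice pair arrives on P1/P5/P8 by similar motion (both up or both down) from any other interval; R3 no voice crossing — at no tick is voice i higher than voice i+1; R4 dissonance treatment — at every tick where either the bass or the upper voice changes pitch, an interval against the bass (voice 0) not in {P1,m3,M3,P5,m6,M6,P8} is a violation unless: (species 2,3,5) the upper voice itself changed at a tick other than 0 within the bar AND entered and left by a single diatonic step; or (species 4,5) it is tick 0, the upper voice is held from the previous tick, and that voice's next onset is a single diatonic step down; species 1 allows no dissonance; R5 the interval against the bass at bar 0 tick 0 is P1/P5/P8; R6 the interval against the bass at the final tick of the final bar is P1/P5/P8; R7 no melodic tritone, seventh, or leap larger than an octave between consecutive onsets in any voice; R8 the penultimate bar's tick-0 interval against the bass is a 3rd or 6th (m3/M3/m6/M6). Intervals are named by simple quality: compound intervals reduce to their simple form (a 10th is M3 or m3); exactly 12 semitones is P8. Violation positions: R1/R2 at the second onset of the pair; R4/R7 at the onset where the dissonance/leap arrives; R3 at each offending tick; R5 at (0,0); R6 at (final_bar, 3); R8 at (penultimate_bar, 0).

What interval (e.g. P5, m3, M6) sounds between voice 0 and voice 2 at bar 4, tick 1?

P8

voice 0=C3 voice 2=C4 -> P8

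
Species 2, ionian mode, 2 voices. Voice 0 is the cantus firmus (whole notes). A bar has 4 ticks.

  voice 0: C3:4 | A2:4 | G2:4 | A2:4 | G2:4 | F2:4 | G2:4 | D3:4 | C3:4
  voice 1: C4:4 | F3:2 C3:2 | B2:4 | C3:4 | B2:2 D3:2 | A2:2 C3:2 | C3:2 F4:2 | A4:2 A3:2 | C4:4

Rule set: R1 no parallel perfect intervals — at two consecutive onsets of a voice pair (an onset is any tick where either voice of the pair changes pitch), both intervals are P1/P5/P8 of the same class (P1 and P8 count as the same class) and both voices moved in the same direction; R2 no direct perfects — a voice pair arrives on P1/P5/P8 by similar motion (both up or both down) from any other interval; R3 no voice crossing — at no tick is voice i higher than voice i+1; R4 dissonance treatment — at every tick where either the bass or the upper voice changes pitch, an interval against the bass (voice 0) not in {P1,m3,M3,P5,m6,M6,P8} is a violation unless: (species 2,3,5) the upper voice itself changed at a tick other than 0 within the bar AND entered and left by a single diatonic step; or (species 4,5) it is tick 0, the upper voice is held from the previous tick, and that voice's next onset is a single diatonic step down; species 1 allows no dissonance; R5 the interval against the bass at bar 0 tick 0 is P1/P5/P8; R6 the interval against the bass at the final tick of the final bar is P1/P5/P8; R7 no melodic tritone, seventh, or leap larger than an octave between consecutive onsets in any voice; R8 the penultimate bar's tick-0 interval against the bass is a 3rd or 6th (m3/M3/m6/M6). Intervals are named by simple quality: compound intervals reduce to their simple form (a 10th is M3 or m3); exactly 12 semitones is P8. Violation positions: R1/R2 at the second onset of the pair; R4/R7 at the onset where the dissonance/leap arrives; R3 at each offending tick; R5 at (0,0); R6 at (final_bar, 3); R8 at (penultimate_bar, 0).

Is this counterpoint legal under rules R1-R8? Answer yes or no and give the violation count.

bar 0: v0=C3 v1=C4 (P8)
bar 1: v0=A2 v1=F3 (m6)
bar 2: v0=G2 v1=B2 (M3)
bar 3: v0=A2 v1=C3 (m3)
bar 4: v0=G2 v1=B2 (M3)
bar 5: v0=F2 v1=A2 (M3)
bar 6: v0=G2 v1=C3 (P4)
bar 7: v0=D3 v1=A4 (P5)
bar 8: v0=C3 v1=C4 (P8)
  R4 @ bar6.0: G2/C3 P4 untreated
  R4 @ bar6.2: G2/F4 m7 untreated
  R7 @ bar6.2: C3->F4 leap 17st
  R2 @ bar7.0: G2/F4 m7 -> D3/A4 P5 similar
  R8 @ bar7.0: penult P5 not 3rd/6th

No (5 violations)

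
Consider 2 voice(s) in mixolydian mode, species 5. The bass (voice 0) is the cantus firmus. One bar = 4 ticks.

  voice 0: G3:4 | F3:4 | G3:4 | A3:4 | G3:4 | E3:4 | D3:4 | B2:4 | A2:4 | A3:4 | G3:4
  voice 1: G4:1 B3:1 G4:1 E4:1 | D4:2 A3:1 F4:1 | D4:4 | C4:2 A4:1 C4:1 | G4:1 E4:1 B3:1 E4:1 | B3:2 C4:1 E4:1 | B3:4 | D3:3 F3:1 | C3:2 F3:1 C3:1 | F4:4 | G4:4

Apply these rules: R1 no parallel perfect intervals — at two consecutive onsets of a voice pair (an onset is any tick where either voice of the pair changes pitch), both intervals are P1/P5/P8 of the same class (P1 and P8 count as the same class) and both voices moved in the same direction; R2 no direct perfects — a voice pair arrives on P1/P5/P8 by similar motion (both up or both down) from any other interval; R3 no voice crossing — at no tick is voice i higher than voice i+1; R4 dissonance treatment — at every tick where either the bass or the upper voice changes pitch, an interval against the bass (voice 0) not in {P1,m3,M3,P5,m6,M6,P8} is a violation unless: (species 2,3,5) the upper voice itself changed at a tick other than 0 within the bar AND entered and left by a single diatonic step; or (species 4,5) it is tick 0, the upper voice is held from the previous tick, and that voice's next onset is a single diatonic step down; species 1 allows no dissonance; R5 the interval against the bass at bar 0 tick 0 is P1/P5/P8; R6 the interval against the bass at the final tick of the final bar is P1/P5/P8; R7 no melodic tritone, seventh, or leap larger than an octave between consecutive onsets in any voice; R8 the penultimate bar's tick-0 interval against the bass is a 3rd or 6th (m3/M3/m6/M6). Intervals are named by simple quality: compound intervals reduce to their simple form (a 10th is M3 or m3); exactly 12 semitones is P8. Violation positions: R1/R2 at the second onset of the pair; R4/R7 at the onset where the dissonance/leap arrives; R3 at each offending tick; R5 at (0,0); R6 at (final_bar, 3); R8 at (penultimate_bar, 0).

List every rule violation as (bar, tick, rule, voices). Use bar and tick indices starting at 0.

bar 0: v0=G3 v1=G4 downbeat P8
bar 1: v0=F3 v1=D4 downbeat M6
bar 2: v0=G3 v1=D4 downbeat P5
bar 3: v0=A3 v1=C4 downbeat m3
bar 4: v0=G3 v1=G4 downbeat P8
bar 5: v0=E3 v1=B3 downbeat P5
bar 6: v0=D3 v1=B3 downbeat M6
bar 7: v0=B2 v1=D3 downbeat m3
bar 8: v0=A2 v1=C3 downbeat m3
bar 9: v0=A3 v1=F4 downbeat m6
bar 10: v0=G3 v1=G4 downbeat P8
  -> R2 @ bar 5 tick 0 v(0, 1): G3/E4 M6 -> E3/B3 P5 similar
  -> R4 @ bar 7 tick 3 v(0, 1): B2/F3 TT untreated
  -> R7 @ bar 9 tick 0 v(1,): C3->F4 leap 17st

(5, 0, R2, (0, 1))
(7, 3, R4, (0, 1))
(9, 0, R7, (1,))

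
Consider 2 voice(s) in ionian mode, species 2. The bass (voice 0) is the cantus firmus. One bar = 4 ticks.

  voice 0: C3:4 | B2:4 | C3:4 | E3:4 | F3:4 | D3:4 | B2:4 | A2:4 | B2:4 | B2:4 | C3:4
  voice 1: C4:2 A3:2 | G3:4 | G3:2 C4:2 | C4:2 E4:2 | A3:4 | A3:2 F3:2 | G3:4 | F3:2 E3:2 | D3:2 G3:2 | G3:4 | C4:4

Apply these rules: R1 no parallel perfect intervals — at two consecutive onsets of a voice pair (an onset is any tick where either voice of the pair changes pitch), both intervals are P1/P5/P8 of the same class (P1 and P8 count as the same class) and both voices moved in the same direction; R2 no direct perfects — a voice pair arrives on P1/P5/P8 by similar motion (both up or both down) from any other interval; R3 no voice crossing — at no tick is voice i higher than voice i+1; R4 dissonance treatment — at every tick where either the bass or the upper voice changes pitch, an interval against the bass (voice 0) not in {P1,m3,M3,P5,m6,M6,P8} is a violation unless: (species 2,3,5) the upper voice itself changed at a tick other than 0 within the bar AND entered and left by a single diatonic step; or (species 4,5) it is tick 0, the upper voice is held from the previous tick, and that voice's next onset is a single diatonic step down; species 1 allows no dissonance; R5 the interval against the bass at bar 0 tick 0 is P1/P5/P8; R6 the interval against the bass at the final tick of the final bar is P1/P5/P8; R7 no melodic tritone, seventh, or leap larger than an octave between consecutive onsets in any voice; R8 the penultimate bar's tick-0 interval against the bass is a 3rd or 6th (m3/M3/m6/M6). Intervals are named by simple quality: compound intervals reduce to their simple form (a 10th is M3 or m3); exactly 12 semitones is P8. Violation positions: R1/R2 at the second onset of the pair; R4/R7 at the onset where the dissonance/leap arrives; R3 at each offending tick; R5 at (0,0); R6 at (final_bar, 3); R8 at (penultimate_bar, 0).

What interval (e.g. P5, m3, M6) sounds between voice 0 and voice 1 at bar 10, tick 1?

voice 0=C3 voice 1=C4 -> P8

P8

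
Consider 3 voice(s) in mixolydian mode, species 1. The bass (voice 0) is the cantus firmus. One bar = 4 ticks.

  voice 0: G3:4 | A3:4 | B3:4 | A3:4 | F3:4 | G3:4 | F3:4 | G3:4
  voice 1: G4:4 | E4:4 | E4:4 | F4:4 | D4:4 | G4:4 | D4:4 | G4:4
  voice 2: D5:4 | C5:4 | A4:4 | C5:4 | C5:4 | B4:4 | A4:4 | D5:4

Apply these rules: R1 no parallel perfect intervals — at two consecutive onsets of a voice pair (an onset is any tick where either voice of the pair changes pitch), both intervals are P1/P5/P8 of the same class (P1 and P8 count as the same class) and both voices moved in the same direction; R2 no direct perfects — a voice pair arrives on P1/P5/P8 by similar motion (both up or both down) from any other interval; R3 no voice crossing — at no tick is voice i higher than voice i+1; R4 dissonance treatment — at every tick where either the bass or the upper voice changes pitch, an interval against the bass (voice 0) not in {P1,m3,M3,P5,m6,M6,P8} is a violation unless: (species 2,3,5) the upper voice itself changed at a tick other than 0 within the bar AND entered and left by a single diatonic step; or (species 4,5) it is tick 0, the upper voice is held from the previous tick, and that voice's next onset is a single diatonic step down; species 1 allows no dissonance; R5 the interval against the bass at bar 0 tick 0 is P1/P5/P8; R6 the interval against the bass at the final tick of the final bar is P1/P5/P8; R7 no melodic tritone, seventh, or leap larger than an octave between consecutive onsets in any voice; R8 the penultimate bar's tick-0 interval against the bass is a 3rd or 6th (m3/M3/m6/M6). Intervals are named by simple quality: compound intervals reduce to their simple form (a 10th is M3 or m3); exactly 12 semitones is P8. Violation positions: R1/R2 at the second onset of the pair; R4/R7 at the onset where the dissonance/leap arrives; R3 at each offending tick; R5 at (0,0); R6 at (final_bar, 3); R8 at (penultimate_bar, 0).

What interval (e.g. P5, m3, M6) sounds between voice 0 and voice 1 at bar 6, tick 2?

voice 0=F3 voice 1=D4 -> M6

M6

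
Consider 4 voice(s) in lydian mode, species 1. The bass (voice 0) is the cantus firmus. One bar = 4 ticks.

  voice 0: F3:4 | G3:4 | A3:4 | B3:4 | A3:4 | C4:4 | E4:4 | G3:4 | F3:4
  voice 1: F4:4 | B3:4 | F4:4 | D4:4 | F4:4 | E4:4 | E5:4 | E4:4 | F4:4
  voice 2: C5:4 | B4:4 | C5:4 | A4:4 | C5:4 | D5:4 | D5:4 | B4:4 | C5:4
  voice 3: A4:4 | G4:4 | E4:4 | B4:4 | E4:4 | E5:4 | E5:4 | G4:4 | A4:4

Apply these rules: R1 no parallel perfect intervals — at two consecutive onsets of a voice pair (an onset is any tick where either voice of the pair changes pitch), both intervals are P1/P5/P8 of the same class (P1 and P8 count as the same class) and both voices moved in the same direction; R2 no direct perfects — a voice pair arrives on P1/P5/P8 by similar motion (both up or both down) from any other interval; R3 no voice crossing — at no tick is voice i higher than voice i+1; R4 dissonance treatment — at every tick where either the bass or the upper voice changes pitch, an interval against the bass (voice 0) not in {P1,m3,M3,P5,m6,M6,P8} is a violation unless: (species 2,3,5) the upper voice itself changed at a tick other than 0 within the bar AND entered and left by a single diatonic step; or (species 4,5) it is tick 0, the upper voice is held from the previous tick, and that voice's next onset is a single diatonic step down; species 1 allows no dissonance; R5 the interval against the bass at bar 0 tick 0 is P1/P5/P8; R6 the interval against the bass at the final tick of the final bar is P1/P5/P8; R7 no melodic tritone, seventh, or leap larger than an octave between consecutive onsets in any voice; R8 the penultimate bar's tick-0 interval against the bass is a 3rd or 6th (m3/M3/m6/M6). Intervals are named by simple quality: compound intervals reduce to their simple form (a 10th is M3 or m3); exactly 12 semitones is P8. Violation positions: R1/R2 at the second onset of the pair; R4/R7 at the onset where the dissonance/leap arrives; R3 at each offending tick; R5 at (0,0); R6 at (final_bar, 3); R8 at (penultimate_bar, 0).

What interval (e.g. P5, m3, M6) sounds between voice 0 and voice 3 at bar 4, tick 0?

P5

voice 0=A3 voice 3=E4 -> P5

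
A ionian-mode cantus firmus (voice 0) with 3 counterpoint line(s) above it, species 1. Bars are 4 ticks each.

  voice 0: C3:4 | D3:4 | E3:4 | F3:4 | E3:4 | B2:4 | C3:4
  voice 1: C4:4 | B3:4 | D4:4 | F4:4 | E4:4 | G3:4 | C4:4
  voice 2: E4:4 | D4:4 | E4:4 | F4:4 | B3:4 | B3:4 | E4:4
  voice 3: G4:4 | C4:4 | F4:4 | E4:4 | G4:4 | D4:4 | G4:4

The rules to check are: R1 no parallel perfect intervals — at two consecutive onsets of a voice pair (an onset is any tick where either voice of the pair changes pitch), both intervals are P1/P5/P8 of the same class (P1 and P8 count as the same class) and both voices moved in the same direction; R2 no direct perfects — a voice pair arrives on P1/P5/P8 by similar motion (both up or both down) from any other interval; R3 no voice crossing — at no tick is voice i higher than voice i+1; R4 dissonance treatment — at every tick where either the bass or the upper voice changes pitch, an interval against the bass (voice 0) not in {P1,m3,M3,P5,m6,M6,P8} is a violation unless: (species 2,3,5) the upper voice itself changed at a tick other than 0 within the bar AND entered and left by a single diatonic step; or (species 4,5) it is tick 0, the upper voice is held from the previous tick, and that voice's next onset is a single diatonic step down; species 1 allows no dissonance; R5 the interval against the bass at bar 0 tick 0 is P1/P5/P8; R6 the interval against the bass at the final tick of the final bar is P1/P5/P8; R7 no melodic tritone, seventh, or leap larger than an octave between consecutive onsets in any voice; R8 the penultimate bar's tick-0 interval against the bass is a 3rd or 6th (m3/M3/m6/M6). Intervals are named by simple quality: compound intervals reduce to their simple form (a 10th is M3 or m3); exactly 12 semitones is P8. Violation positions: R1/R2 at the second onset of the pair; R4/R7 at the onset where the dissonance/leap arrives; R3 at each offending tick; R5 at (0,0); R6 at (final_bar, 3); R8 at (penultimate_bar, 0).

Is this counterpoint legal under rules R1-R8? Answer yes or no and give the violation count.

bar 0: v0=C3 v1=C4 v2=E4 v3=G4 (P5)
bar 1: v0=D3 v1=B3 v2=D4 v3=C4 (m7)
bar 2: v0=E3 v1=D4 v2=E4 v3=F4 (m2)
bar 3: v0=F3 v1=F4 v2=F4 v3=E4 (M7)
bar 4: v0=E3 v1=E4 v2=B3 v3=G4 (m3)
bar 5: v0=B2 v1=G3 v2=B3 v3=D4 (m3)
bar 6: v0=C3 v1=C4 v2=E4 v3=G4 (P5)
  R5 @ bar0.0: opens on M3
  R3 @ bar1.0: D4 above C4
  R4 @ bar1.0: D3/C4 m7 untreated
  R3 @ bar1.1: D4 above C4
  R3 @ bar1.2: D4 above C4
  R3 @ bar1.3: D4 above C4
  R1 @ bar2.0: D3/D4 P8 -> E3/E4 P8 similar
  R4 @ bar2.0: E3/D4 m7 untreated
  R4 @ bar2.0: E3/F4 m2 untreated
  R1 @ bar3.0: E3/E4 P8 -> F3/F4 P8 similar
  R2 @ bar3.0: E3/D4 m7 -> F3/F4 P8 similar
  R2 @ bar3.0: D4/E4 M2 -> F4/F4 P1 similar
  R3 @ bar3.0: F4 above E4
  R4 @ bar3.0: F3/E4 M7 untreated
  R3 @ bar3.1: F4 above E4
  R3 @ bar3.2: F4 above E4
  R3 @ bar3.3: F4 above E4
  R1 @ bar4.0: F3/F4 P8 -> E3/E4 P8 similar
  R2 @ bar4.0: F3/F4 P8 -> E3/B3 P5 similar
  R3 @ bar4.0: E4 above B3
  R7 @ bar4.0: F4->B3 leap 6st
  R3 @ bar4.1: E4 above B3
  R3 @ bar4.2: E4 above B3
  R3 @ bar4.3: E4 above B3
  R2 @ bar5.0: E4/G4 m3 -> G3/D4 P5 similar
  R8 @ bar5.0: penult P8 not 3rd/6th
  R1 @ bar6.0: G3/D4 P5 -> C4/G4 P5 similar
  R2 @ bar6.0: B2/G3 m6 -> C3/C4 P8 similar
  R2 @ bar6.0: B2/D4 m3 -> C3/G4 P5 similar
  R6 @ bar6.3: closes on M3

No (30 violations)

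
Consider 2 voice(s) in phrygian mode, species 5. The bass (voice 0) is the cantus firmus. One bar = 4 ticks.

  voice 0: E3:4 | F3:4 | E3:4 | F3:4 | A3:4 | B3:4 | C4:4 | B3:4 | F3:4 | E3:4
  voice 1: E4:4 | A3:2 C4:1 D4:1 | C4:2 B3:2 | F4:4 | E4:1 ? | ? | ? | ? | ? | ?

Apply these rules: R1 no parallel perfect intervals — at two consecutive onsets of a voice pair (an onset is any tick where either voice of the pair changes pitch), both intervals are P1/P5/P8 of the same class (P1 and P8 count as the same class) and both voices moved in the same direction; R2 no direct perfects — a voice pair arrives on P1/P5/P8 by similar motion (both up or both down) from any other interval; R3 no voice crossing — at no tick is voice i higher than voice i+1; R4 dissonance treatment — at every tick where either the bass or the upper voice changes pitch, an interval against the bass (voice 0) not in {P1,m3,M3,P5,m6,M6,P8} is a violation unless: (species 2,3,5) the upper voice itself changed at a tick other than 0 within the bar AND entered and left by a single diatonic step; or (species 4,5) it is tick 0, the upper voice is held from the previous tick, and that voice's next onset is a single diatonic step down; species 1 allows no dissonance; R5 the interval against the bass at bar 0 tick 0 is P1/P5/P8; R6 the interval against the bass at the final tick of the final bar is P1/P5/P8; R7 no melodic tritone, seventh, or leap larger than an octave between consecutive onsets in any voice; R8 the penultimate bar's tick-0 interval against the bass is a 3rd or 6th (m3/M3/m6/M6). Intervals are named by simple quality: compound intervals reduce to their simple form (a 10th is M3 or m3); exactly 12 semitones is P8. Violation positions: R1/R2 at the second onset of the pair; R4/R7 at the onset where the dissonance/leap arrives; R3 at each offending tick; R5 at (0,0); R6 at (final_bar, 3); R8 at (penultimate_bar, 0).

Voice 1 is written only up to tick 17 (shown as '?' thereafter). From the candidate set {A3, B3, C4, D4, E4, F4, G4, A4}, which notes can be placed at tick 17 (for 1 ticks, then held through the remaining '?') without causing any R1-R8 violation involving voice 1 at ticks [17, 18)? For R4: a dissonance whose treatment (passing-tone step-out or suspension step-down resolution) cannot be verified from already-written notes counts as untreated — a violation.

{A3, A4, C4, E4, F4}

A3: legal
B3: violates R4
C4: legal
D4: violates R4
E4: legal
F4: legal
G4: violates R4
A4: legal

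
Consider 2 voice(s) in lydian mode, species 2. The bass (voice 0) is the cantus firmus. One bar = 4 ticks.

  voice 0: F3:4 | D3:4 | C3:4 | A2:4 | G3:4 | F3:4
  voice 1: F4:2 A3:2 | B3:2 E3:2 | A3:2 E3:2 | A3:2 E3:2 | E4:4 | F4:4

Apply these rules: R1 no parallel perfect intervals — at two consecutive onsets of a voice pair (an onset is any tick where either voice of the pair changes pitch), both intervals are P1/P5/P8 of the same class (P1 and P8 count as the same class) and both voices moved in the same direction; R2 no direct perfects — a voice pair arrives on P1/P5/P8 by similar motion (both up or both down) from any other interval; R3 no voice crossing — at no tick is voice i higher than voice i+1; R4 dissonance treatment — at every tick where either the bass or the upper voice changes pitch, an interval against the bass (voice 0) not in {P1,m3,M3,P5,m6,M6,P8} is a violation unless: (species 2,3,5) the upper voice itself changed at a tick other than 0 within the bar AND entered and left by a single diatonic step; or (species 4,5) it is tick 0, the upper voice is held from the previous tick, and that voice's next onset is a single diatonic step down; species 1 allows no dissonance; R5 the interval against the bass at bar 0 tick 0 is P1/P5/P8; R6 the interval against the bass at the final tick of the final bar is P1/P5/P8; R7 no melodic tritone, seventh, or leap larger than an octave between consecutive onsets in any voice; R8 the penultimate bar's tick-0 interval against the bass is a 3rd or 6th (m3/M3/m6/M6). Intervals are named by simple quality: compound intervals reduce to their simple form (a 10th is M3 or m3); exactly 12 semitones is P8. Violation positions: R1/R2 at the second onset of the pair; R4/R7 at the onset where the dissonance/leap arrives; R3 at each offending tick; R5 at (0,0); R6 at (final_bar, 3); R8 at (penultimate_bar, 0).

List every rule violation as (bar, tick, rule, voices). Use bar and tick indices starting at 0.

(1, 2, R4, (0, 1))
(4, 0, R7, (0,))

bar 0: v0=F3 v1=F4 downbeat P8
bar 1: v0=D3 v1=B3 downbeat M6
bar 2: v0=C3 v1=A3 downbeat M6
bar 3: v0=A2 v1=A3 downbeat P8
bar 4: v0=G3 v1=E4 downbeat M6
bar 5: v0=F3 v1=F4 downbeat P8
  -> R4 @ bar 1 tick 2 v(0, 1): D3/E3 M2 untreated
  -> R7 @ bar 4 tick 0 v(0,): A2->G3 leap 10st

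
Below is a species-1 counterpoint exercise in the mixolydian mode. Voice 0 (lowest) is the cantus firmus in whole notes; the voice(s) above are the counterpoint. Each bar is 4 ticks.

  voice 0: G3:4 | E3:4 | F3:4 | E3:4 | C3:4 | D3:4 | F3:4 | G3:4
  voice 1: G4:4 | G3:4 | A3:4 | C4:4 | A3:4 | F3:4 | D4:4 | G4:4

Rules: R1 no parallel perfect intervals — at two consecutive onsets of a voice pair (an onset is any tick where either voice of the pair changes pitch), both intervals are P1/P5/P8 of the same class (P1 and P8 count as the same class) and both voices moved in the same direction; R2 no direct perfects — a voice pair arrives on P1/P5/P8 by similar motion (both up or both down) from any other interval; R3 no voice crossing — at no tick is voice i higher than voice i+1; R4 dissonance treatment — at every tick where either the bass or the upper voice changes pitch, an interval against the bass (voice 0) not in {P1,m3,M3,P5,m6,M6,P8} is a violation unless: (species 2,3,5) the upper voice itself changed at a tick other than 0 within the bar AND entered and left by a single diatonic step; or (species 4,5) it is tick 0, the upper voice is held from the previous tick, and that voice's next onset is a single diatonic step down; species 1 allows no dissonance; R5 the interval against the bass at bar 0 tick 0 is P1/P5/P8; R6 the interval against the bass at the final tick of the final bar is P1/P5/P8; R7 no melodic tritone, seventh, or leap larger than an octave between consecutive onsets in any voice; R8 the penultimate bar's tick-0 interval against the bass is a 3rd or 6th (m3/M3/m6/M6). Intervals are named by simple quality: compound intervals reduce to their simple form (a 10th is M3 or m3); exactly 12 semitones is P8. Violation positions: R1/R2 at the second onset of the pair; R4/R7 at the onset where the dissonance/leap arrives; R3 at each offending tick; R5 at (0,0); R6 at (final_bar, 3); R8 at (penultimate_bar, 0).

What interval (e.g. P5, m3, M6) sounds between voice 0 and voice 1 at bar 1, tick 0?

m3

voice 0=E3 voice 1=G3 -> m3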